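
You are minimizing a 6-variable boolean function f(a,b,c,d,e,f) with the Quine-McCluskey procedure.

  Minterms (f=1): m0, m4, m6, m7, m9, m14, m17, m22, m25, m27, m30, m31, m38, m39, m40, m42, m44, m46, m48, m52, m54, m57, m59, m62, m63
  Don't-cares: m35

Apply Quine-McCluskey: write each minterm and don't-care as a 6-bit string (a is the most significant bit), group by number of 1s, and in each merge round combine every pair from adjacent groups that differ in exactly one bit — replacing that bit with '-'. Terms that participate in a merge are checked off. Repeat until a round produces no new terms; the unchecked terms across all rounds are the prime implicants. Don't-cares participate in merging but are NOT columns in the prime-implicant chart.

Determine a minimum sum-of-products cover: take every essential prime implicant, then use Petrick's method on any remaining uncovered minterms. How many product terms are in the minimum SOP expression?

9

Round 0: 000000✓ 000100✓ 000110✓ 000111✓ 001001✓ 001110✓ 010001✓ 010110✓ 011001✓ 011011✓ 011110✓ 011111✓ 100011✓ 100110✓ 100111✓ 101000✓ 101010✓ 101100✓ 101110✓ 110000✓ 110100✓ 110110✓ 111001✓ 111011✓ 111110✓ 111111✓
Round 1: -00110✓ -00111✓ -01110✓ -10110✓ -11001✓ -11011✓ -11110✓ -11111✓ 0-0110✓ 0-1001 0-1110✓ 00-110✓ 000-00 0001-0 00011-✓ 01-001 01-110✓ 011-11✓ 0110-1✓ 01111-✓ 1-0110✓ 1-1110✓ 10-110✓ 100-11 10011-✓ 101-00✓ 101-10✓ 1010-0✓ 1011-0✓ 11-110✓ 110-00 1101-0 111-11✓ 1110-1✓ 11111-✓
Round 2: --0110✓ --1110✓ -0-110✓ -0011- -1-110✓ -11-11 -110-1 -1111- 0--110✓ 1--110✓ 101--0
Round 3: ---110
PIs = {---110, -0011-, -11-11, -110-1, -1111-, 0-1001, 000-00, 0001-0, 01-001, 100-11, 101--0, 110-00, 1101-0}
Coverage chart:
  m0: 000-00 ←essential
  m4: 000-00,0001-0
  m6: ---110,-0011-,0001-0
  m7: -0011- ←essential
  m9: 0-1001 ←essential
  m14: ---110 ←essential
  m17: 01-001 ←essential
  m22: ---110 ←essential
  m25: -110-1,0-1001,01-001
  m27: -11-11,-110-1
  m30: ---110,-1111-
  m31: -11-11,-1111-
  m38: ---110,-0011-
  m39: -0011-,100-11
  m40: 101--0 ←essential
  m42: 101--0 ←essential
  m44: 101--0 ←essential
  m46: ---110,101--0
  m48: 110-00 ←essential
  m52: 110-00,1101-0
  m54: ---110,1101-0
  m57: -110-1 ←essential
  m59: -11-11,-110-1
  m62: ---110,-1111-
  m63: -11-11,-1111-
Essential: ---110, -0011-, -110-1, 0-1001, 000-00, 01-001, 101--0, 110-00
Petrick residual → -11-11
Min cover (9 terms): def' + b'c'de + bcef + bcd'f + a'cd'e'f + a'b'c'e'f' + a'bd'e'f + ab'cf' + abc'e'f'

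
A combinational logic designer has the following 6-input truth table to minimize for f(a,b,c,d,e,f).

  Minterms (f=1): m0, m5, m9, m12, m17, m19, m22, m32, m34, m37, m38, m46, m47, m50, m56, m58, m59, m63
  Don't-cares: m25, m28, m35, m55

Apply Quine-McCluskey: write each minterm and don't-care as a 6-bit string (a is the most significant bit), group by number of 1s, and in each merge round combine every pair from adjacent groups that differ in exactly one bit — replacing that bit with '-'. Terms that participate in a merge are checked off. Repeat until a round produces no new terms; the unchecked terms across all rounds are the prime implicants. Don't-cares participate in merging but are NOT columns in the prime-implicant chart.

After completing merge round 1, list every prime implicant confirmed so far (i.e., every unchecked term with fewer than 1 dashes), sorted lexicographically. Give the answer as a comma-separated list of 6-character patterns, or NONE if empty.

010110

size-2^0 implicants → 000000(✓)  000101(✓)  001001(✓)  001100(✓)  010001(✓)  010011(✓)  010110  011001(✓)  011100(✓)  100000(✓)  100010(✓)  100011(✓)  100101(✓)  100110(✓)  101110(✓)  101111(✓)  110010(✓)  110111(✓)  111000(✓)  111010(✓)  111011(✓)  111111(✓)
size-2^1 implicants → -00000  -00101  0-1001  0-1100  01-001  0100-1  1-0010  1-1111  10-110  100-10  1000-0  10001-  10111-  11-010  11-111  111-11  1110-0  11101-
Unchecked terms (primes): -00000, -00101, 0-1001, 0-1100, 01-001, 0100-1, 010110, 1-0010, 1-1111, 10-110, 100-10, 1000-0, 10001-, 10111-, 11-010, 11-111, 111-11, 1110-0, 11101-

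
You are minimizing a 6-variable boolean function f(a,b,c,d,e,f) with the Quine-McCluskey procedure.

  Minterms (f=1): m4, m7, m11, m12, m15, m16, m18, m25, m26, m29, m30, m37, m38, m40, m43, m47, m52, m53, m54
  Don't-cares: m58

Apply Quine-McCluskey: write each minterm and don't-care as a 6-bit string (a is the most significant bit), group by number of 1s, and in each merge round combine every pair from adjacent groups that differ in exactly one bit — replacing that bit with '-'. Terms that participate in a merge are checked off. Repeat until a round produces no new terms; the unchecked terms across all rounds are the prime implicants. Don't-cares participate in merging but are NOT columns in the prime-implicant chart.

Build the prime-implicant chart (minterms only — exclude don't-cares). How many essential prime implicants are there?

size-2^0 implicants → 000100(✓)  000111(✓)  001011(✓)  001100(✓)  001111(✓)  010000(✓)  010010(✓)  011001(✓)  011010(✓)  011101(✓)  011110(✓)  100101(✓)  100110(✓)  101000  101011(✓)  101111(✓)  110100(✓)  110101(✓)  110110(✓)  111010(✓)
size-2^1 implicants → -01011(✓)  -01111(✓)  -11010  00-100  00-111  001-11(✓)  01-010  0100-0  011-01  011-10  1-0101  1-0110  101-11(✓)  1101-0  11010-
size-2^2 implicants → -01-11
Unchecked terms (primes): -01-11, -11010, 00-100, 00-111, 01-010, 0100-0, 011-01, 011-10, 1-0101, 1-0110, 101000, 1101-0, 11010-
Minterm coverage:
  m4 ⊆ 00-100 [E]
  m7 ⊆ 00-111 [E]
  m11 ⊆ -01-11 [E]
  m12 ⊆ 00-100 [E]
  m15 ⊆ -01-11,00-111
  m16 ⊆ 0100-0 [E]
  m18 ⊆ 01-010,0100-0
  m25 ⊆ 011-01 [E]
  m26 ⊆ -11010,01-010,011-10
  m29 ⊆ 011-01 [E]
  m30 ⊆ 011-10 [E]
  m37 ⊆ 1-0101 [E]
  m38 ⊆ 1-0110 [E]
  m40 ⊆ 101000 [E]
  m43 ⊆ -01-11 [E]
  m47 ⊆ -01-11 [E]
  m52 ⊆ 1101-0,11010-
  m53 ⊆ 1-0101,11010-
  m54 ⊆ 1-0110,1101-0
E = {-01-11, 00-100, 00-111, 0100-0, 011-01, 011-10, 1-0101, 1-0110, 101000}

9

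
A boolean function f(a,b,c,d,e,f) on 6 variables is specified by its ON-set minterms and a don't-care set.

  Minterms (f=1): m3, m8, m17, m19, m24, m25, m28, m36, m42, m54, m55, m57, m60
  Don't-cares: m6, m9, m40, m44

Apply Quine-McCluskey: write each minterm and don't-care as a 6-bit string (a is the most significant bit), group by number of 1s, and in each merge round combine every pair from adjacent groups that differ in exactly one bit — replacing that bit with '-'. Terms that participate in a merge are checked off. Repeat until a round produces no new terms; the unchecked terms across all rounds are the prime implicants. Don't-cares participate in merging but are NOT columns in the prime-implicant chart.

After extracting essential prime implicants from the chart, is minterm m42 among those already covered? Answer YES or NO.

YES

Round 0: 000011✓ 000110 001000✓ 001001✓ 010001✓ 010011✓ 011000✓ 011001✓ 011100✓ 100100✓ 101000✓ 101010✓ 101100✓ 110110✓ 110111✓ 111001✓ 111100✓
Round 1: -01000 -11001 -11100 0-0011 0-1000✓ 0-1001✓ 00100-✓ 01-001 0100-1 011-00 01100-✓ 1-1100 10-100 101-00 1010-0 11011-
Round 2: 0-100-
PIs = {-01000, -11001, -11100, 0-0011, 0-100-, 000110, 01-001, 0100-1, 011-00, 1-1100, 10-100, 101-00, 1010-0, 11011-}
Coverage chart:
  m3: 0-0011 ←essential
  m8: -01000,0-100-
  m17: 01-001,0100-1
  m19: 0-0011,0100-1
  m24: 0-100-,011-00
  m25: -11001,0-100-,01-001
  m28: -11100,011-00
  m36: 10-100 ←essential
  m42: 1010-0 ←essential
  m54: 11011- ←essential
  m55: 11011- ←essential
  m57: -11001 ←essential
  m60: -11100,1-1100
Essential: -11001, 0-0011, 10-100, 1010-0, 11011-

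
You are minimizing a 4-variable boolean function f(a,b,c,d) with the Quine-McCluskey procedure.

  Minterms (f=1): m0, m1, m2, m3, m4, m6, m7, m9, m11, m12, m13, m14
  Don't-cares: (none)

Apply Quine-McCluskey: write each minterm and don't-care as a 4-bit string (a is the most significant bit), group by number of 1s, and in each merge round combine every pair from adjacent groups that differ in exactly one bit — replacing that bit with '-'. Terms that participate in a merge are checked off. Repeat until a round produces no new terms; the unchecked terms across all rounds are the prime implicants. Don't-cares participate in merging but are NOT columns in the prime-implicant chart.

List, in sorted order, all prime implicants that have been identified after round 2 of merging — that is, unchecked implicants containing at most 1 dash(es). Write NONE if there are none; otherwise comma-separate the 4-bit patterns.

size-2^0 implicants → 0000(✓)  0001(✓)  0010(✓)  0011(✓)  0100(✓)  0110(✓)  0111(✓)  1001(✓)  1011(✓)  1100(✓)  1101(✓)  1110(✓)
size-2^1 implicants → -001(✓)  -011(✓)  -100(✓)  -110(✓)  0-00(✓)  0-10(✓)  0-11(✓)  00-0(✓)  00-1(✓)  000-(✓)  001-(✓)  01-0(✓)  011-(✓)  1-01  10-1(✓)  11-0(✓)  110-
size-2^2 implicants → -0-1  -1-0  0--0  0-1-  00--
Unchecked terms (primes): -0-1, -1-0, 0--0, 0-1-, 00--, 1-01, 110-

1-01, 110-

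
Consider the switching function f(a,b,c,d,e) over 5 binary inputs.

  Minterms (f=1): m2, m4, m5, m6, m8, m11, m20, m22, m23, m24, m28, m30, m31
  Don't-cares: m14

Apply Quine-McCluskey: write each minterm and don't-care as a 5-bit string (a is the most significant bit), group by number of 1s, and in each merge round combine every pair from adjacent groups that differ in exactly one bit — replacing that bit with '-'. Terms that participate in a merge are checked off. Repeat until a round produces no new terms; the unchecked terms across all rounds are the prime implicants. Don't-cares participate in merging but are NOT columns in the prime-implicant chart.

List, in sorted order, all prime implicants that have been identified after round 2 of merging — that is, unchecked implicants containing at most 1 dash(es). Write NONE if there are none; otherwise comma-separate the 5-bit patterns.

Round 0: 00010✓ 00100✓ 00101✓ 00110✓ 01000✓ 01011 01110✓ 10100✓ 10110✓ 10111✓ 11000✓ 11100✓ 11110✓ 11111✓
Round 1: -0100✓ -0110✓ -1000 -1110✓ 0-110✓ 00-10 001-0✓ 0010- 1-100✓ 1-110✓ 1-111✓ 101-0✓ 1011-✓ 11-00 111-0✓ 1111-✓
Round 2: --110 -01-0 1-1-0 1-11-
PIs = {--110, -01-0, -1000, 00-10, 0010-, 01011, 1-1-0, 1-11-, 11-00}

-1000, 00-10, 0010-, 01011, 11-00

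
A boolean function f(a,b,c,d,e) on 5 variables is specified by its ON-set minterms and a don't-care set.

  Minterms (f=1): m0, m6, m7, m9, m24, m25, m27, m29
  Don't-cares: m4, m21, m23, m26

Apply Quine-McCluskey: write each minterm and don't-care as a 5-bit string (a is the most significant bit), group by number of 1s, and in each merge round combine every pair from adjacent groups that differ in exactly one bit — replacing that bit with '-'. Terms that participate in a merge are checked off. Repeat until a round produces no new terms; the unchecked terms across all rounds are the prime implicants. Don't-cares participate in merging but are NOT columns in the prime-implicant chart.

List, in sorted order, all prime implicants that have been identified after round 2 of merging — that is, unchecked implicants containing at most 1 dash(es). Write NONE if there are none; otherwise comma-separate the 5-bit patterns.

-0111, -1001, 00-00, 001-0, 0011-, 1-101, 101-1, 11-01

Round 0: 00000✓ 00100✓ 00110✓ 00111✓ 01001✓ 10101✓ 10111✓ 11000✓ 11001✓ 11010✓ 11011✓ 11101✓
Round 1: -0111 -1001 00-00 001-0 0011- 1-101 101-1 11-01 110-0✓ 110-1✓ 1100-✓ 1101-✓
Round 2: 110--
PIs = {-0111, -1001, 00-00, 001-0, 0011-, 1-101, 101-1, 11-01, 110--}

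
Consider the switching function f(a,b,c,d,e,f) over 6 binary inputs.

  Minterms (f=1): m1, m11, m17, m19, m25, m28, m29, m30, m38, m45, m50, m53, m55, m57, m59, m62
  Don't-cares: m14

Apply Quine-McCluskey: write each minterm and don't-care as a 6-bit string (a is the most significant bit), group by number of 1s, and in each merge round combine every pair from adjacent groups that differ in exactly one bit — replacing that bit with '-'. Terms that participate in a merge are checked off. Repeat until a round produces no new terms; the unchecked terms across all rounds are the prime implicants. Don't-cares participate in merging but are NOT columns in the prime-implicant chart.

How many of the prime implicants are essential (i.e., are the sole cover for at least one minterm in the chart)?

[col 0] 000001*, 001011, 001110*, 010001*, 010011*, 011001*, 011100*, 011101*, 011110*, 100110, 101101, 110010, 110101*, 110111*, 111001*, 111011*, 111110*
[col 1] -11001, -11110, 0-0001, 0-1110, 01-001, 0100-1, 011-01, 0111-0, 01110-, 1101-1, 1110-1
Prime implicants: -11001, -11110, 0-0001, 0-1110, 001011, 01-001, 0100-1, 011-01, 0111-0, 01110-, 100110, 101101, 110010, 1101-1, 1110-1
PI chart (minterm → PIs covering it):
  1 | 0-0001  (sole → essential)
  11 | 001011  (sole → essential)
  17 | 0-0001,01-001,0100-1
  19 | 0100-1  (sole → essential)
  25 | -11001,01-001,011-01
  28 | 0111-0,01110-
  29 | 011-01,01110-
  30 | -11110,0-1110,0111-0
  38 | 100110  (sole → essential)
  45 | 101101  (sole → essential)
  50 | 110010  (sole → essential)
  53 | 1101-1  (sole → essential)
  55 | 1101-1  (sole → essential)
  57 | -11001,1110-1
  59 | 1110-1  (sole → essential)
  62 | -11110  (sole → essential)
Essential prime implicants: -11110, 0-0001, 001011, 0100-1, 100110, 101101, 110010, 1101-1, 1110-1

9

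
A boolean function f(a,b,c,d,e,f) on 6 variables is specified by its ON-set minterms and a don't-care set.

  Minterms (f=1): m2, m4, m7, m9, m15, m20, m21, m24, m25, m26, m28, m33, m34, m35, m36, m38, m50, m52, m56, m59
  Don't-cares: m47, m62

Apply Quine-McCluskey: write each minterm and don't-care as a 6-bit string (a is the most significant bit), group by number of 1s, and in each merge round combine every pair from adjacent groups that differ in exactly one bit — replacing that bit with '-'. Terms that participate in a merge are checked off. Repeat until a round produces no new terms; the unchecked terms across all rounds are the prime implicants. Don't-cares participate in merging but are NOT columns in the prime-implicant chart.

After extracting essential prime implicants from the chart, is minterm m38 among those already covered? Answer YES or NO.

Round 0: 000010✓ 000100✓ 000111✓ 001001✓ 001111✓ 010100✓ 010101✓ 011000✓ 011001✓ 011010✓ 011100✓ 100001✓ 100010✓ 100011✓ 100100✓ 100110✓ 101111✓ 110010✓ 110100✓ 111000✓ 111011 111110
Round 1: -00010 -00100✓ -01111 -10100✓ -11000 0-0100✓ 0-1001 00-111 01-100 01010- 011-00 0110-0 01100- 1-0010 1-0100✓ 100-10 1000-1 10001- 1001-0
Round 2: --0100
PIs = {--0100, -00010, -01111, -11000, 0-1001, 00-111, 01-100, 01010-, 011-00, 0110-0, 01100-, 1-0010, 100-10, 1000-1, 10001-, 1001-0, 111011, 111110}
Coverage chart:
  m2: -00010 ←essential
  m4: --0100 ←essential
  m7: 00-111 ←essential
  m9: 0-1001 ←essential
  m15: -01111,00-111
  m20: --0100,01-100,01010-
  m21: 01010- ←essential
  m24: -11000,011-00,0110-0,01100-
  m25: 0-1001,01100-
  m26: 0110-0 ←essential
  m28: 01-100,011-00
  m33: 1000-1 ←essential
  m34: -00010,1-0010,100-10,10001-
  m35: 1000-1,10001-
  m36: --0100,1001-0
  m38: 100-10,1001-0
  m50: 1-0010 ←essential
  m52: --0100 ←essential
  m56: -11000 ←essential
  m59: 111011 ←essential
Essential: --0100, -00010, -11000, 0-1001, 00-111, 01010-, 0110-0, 1-0010, 1000-1, 111011

NO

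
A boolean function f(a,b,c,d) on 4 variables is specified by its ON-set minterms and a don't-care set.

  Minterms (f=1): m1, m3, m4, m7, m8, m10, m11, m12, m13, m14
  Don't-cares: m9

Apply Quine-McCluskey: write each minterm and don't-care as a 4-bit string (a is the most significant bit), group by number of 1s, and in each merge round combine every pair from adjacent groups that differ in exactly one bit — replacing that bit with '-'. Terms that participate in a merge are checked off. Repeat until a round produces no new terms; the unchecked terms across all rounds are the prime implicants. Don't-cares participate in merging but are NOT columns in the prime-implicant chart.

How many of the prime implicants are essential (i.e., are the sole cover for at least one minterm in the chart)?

5

Round 0: 0001✓ 0011✓ 0100✓ 0111✓ 1000✓ 1001✓ 1010✓ 1011✓ 1100✓ 1101✓ 1110✓
Round 1: -001✓ -011✓ -100 0-11 00-1✓ 1-00✓ 1-01✓ 1-10✓ 10-0✓ 10-1✓ 100-✓ 101-✓ 11-0✓ 110-✓
Round 2: -0-1 1--0 1-0- 10--
PIs = {-0-1, -100, 0-11, 1--0, 1-0-, 10--}
Coverage chart:
  m1: -0-1 ←essential
  m3: -0-1,0-11
  m4: -100 ←essential
  m7: 0-11 ←essential
  m8: 1--0,1-0-,10--
  m10: 1--0,10--
  m11: -0-1,10--
  m12: -100,1--0,1-0-
  m13: 1-0- ←essential
  m14: 1--0 ←essential
Essential: -0-1, -100, 0-11, 1--0, 1-0-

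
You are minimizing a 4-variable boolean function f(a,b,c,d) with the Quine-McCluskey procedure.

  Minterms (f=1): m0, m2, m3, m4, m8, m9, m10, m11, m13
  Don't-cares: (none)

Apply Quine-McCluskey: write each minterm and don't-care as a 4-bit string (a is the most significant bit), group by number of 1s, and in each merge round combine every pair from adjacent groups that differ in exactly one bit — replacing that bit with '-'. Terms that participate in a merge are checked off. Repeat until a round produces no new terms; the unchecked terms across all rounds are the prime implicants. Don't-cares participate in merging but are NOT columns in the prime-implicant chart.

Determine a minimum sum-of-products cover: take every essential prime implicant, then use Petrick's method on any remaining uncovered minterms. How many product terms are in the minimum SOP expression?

4

size-2^0 implicants → 0000(✓)  0010(✓)  0011(✓)  0100(✓)  1000(✓)  1001(✓)  1010(✓)  1011(✓)  1101(✓)
size-2^1 implicants → -000(✓)  -010(✓)  -011(✓)  0-00  00-0(✓)  001-(✓)  1-01  10-0(✓)  10-1(✓)  100-(✓)  101-(✓)
size-2^2 implicants → -0-0  -01-  10--
Unchecked terms (primes): -0-0, -01-, 0-00, 1-01, 10--
Minterm coverage:
  m0 ⊆ -0-0,0-00
  m2 ⊆ -0-0,-01-
  m3 ⊆ -01- [E]
  m4 ⊆ 0-00 [E]
  m8 ⊆ -0-0,10--
  m9 ⊆ 1-01,10--
  m10 ⊆ -0-0,-01-,10--
  m11 ⊆ -01-,10--
  m13 ⊆ 1-01 [E]
E = {-01-, 0-00, 1-01}
Petrick residual → -0-0
Cover = b'd' + b'c + a'c'd' + ac'd  |cover|=4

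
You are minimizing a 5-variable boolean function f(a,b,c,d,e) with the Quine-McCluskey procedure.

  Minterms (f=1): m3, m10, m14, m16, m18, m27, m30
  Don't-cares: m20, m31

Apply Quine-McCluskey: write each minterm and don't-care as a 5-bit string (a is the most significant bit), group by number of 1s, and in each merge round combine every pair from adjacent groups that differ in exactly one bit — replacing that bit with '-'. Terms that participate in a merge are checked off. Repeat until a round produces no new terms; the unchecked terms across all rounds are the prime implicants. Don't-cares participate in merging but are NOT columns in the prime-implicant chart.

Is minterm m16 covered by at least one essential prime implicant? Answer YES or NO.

[col 0] 00011, 01010*, 01110*, 10000*, 10010*, 10100*, 11011*, 11110*, 11111*
[col 1] -1110, 01-10, 10-00, 100-0, 11-11, 1111-
Prime implicants: -1110, 00011, 01-10, 10-00, 100-0, 11-11, 1111-
PI chart (minterm → PIs covering it):
  3 | 00011  (sole → essential)
  10 | 01-10  (sole → essential)
  14 | -1110,01-10
  16 | 10-00,100-0
  18 | 100-0  (sole → essential)
  27 | 11-11  (sole → essential)
  30 | -1110,1111-
Essential prime implicants: 00011, 01-10, 100-0, 11-11

YES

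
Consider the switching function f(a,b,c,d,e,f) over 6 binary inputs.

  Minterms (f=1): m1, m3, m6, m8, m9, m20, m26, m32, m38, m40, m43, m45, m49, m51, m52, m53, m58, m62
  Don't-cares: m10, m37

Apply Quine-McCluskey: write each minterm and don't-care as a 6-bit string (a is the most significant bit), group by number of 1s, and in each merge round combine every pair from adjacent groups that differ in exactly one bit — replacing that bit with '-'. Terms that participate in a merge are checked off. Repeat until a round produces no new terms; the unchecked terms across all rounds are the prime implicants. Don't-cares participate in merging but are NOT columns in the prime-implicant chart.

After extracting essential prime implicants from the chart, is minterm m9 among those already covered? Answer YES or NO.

size-2^0 implicants → 000001(✓)  000011(✓)  000110(✓)  001000(✓)  001001(✓)  001010(✓)  010100(✓)  011010(✓)  100000(✓)  100101(✓)  100110(✓)  101000(✓)  101011  101101(✓)  110001(✓)  110011(✓)  110100(✓)  110101(✓)  111010(✓)  111110(✓)
size-2^1 implicants → -00110  -01000  -10100  -11010  0-1010  00-001  0000-1  0010-0  00100-  1-0101  10-000  10-101  110-01  1100-1  11010-  111-10
Unchecked terms (primes): -00110, -01000, -10100, -11010, 0-1010, 00-001, 0000-1, 0010-0, 00100-, 1-0101, 10-000, 10-101, 101011, 110-01, 1100-1, 11010-, 111-10
Minterm coverage:
  m1 ⊆ 00-001,0000-1
  m3 ⊆ 0000-1 [E]
  m6 ⊆ -00110 [E]
  m8 ⊆ -01000,0010-0,00100-
  m9 ⊆ 00-001,00100-
  m20 ⊆ -10100 [E]
  m26 ⊆ -11010,0-1010
  m32 ⊆ 10-000 [E]
  m38 ⊆ -00110 [E]
  m40 ⊆ -01000,10-000
  m43 ⊆ 101011 [E]
  m45 ⊆ 10-101 [E]
  m49 ⊆ 110-01,1100-1
  m51 ⊆ 1100-1 [E]
  m52 ⊆ -10100,11010-
  m53 ⊆ 1-0101,110-01,11010-
  m58 ⊆ -11010,111-10
  m62 ⊆ 111-10 [E]
E = {-00110, -10100, 0000-1, 10-000, 10-101, 101011, 1100-1, 111-10}

NO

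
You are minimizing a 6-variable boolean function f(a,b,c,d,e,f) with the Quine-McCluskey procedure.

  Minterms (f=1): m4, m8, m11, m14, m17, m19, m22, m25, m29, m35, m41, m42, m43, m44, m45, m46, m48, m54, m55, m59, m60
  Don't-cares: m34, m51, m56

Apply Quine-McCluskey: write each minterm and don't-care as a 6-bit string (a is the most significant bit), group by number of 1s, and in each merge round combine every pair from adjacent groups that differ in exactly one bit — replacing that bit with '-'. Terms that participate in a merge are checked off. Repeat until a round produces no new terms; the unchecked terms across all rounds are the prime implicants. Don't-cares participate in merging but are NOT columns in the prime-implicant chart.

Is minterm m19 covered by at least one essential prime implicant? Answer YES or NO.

NO

[col 0] 000100, 001000, 001011*, 001110*, 010001*, 010011*, 010110*, 011001*, 011101*, 100010*, 100011*, 101001*, 101010*, 101011*, 101100*, 101101*, 101110*, 110000*, 110011*, 110110*, 110111*, 111000*, 111011*, 111100*
[col 1] -01011, -01110, -10011, -10110, 01-001, 0100-1, 011-01, 1-0011*, 1-1011*, 1-1100, 10-010*, 10-011*, 10001-*, 101-01, 101-10, 1010-1, 10101-*, 1011-0, 10110-, 11-000, 11-011*, 110-11, 11011-, 111-00
[col 2] 1--011, 10-01-
Prime implicants: -01011, -01110, -10011, -10110, 000100, 001000, 01-001, 0100-1, 011-01, 1--011, 1-1100, 10-01-, 101-01, 101-10, 1010-1, 1011-0, 10110-, 11-000, 110-11, 11011-, 111-00
PI chart (minterm → PIs covering it):
  4 | 000100  (sole → essential)
  8 | 001000  (sole → essential)
  11 | -01011  (sole → essential)
  14 | -01110  (sole → essential)
  17 | 01-001,0100-1
  19 | -10011,0100-1
  22 | -10110  (sole → essential)
  25 | 01-001,011-01
  29 | 011-01  (sole → essential)
  35 | 1--011,10-01-
  41 | 101-01,1010-1
  42 | 10-01-,101-10
  43 | -01011,1--011,10-01-,1010-1
  44 | 1-1100,1011-0,10110-
  45 | 101-01,10110-
  46 | -01110,101-10,1011-0
  48 | 11-000  (sole → essential)
  54 | -10110,11011-
  55 | 110-11,11011-
  59 | 1--011  (sole → essential)
  60 | 1-1100,111-00
Essential prime implicants: -01011, -01110, -10110, 000100, 001000, 011-01, 1--011, 11-000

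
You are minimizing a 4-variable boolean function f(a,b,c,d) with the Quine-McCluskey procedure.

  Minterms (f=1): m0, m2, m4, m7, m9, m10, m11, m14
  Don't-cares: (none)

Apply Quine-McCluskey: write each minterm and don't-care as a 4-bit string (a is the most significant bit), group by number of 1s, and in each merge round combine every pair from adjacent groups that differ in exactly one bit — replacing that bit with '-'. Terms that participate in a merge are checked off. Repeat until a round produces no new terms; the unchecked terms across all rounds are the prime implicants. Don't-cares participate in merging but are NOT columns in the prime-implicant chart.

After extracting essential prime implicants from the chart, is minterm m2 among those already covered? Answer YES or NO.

[col 0] 0000*, 0010*, 0100*, 0111, 1001*, 1010*, 1011*, 1110*
[col 1] -010, 0-00, 00-0, 1-10, 10-1, 101-
Prime implicants: -010, 0-00, 00-0, 0111, 1-10, 10-1, 101-
PI chart (minterm → PIs covering it):
  0 | 0-00,00-0
  2 | -010,00-0
  4 | 0-00  (sole → essential)
  7 | 0111  (sole → essential)
  9 | 10-1  (sole → essential)
  10 | -010,1-10,101-
  11 | 10-1,101-
  14 | 1-10  (sole → essential)
Essential prime implicants: 0-00, 0111, 1-10, 10-1

NO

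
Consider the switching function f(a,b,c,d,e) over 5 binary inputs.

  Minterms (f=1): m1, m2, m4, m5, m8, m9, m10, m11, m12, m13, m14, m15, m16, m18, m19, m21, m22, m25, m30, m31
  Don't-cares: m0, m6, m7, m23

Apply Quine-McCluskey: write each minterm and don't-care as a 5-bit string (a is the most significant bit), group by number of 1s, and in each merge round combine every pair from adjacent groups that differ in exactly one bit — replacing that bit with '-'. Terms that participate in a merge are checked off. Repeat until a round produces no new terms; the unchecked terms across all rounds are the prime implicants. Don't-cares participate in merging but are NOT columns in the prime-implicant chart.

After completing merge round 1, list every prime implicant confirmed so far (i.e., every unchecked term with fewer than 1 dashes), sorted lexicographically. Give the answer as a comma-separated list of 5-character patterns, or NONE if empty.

NONE

Round 0: 00000✓ 00001✓ 00010✓ 00100✓ 00101✓ 00110✓ 00111✓ 01000✓ 01001✓ 01010✓ 01011✓ 01100✓ 01101✓ 01110✓ 01111✓ 10000✓ 10010✓ 10011✓ 10101✓ 10110✓ 10111✓ 11001✓ 11110✓ 11111✓
Round 1: -0000✓ -0010✓ -0101✓ -0110✓ -0111✓ -1001 -1110✓ -1111✓ 0-000✓ 0-001✓ 0-010✓ 0-100✓ 0-101✓ 0-110✓ 0-111✓ 00-00✓ 00-01✓ 00-10✓ 000-0✓ 0000-✓ 001-0✓ 001-1✓ 0010-✓ 0011-✓ 01-00✓ 01-01✓ 01-10✓ 01-11✓ 010-0✓ 010-1✓ 0100-✓ 0101-✓ 011-0✓ 011-1✓ 0110-✓ 0111-✓ 1-110✓ 1-111✓ 10-10✓ 10-11✓ 100-0✓ 1001-✓ 101-1✓ 1011-✓ 1111-✓
Round 2: --110✓ --111✓ -0-10 -00-0 -01-1 -011-✓ -111-✓ 0--00✓ 0--01✓ 0--10✓ 0-0-0✓ 0-00-✓ 0-1-0✓ 0-1-1✓ 0-10-✓ 0-11-✓ 00--0✓ 00-0-✓ 001--✓ 01--0✓ 01--1✓ 01-0-✓ 01-1-✓ 010--✓ 011--✓ 1-11-✓ 10-1-
Round 3: --11- 0---0 0--0- 0-1-- 01---
PIs = {--11-, -0-10, -00-0, -01-1, -1001, 0---0, 0--0-, 0-1--, 01---, 10-1-}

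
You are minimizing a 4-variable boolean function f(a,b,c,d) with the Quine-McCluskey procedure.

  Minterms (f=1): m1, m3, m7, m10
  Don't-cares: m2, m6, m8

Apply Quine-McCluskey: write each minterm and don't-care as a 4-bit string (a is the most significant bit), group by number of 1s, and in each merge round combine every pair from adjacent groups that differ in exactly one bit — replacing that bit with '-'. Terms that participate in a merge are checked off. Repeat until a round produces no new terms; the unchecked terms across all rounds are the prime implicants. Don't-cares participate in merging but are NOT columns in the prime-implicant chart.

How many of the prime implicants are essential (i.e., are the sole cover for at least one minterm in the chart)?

2

Round 0: 0001✓ 0010✓ 0011✓ 0110✓ 0111✓ 1000✓ 1010✓
Round 1: -010 0-10✓ 0-11✓ 00-1 001-✓ 011-✓ 10-0
Round 2: 0-1-
PIs = {-010, 0-1-, 00-1, 10-0}
Coverage chart:
  m1: 00-1 ←essential
  m3: 0-1-,00-1
  m7: 0-1- ←essential
  m10: -010,10-0
Essential: 0-1-, 00-1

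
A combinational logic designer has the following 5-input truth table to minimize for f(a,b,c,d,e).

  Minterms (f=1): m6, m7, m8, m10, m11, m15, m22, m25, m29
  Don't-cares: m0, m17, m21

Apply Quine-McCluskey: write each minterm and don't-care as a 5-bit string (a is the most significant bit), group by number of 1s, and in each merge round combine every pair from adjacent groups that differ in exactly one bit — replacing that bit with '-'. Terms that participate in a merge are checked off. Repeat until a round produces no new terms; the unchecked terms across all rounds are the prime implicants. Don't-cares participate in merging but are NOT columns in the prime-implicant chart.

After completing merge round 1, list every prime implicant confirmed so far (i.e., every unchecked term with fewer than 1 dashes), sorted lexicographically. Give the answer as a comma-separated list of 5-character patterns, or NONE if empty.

size-2^0 implicants → 00000(✓)  00110(✓)  00111(✓)  01000(✓)  01010(✓)  01011(✓)  01111(✓)  10001(✓)  10101(✓)  10110(✓)  11001(✓)  11101(✓)
size-2^1 implicants → -0110  0-000  0-111  0011-  01-11  010-0  0101-  1-001(✓)  1-101(✓)  10-01(✓)  11-01(✓)
size-2^2 implicants → 1--01
Unchecked terms (primes): -0110, 0-000, 0-111, 0011-, 01-11, 010-0, 0101-, 1--01

NONE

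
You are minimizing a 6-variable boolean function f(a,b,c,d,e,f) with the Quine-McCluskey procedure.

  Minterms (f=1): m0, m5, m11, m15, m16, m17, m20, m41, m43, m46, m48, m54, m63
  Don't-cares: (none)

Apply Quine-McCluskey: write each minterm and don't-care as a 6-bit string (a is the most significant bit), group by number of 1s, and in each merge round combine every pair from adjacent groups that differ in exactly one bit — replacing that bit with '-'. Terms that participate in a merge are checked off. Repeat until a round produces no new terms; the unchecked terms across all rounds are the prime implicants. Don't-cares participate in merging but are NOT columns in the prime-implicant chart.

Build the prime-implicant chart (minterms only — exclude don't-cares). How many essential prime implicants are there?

Round 0: 000000✓ 000101 001011✓ 001111✓ 010000✓ 010001✓ 010100✓ 101001✓ 101011✓ 101110 110000✓ 110110 111111
Round 1: -01011 -10000 0-0000 001-11 010-00 01000- 1010-1
PIs = {-01011, -10000, 0-0000, 000101, 001-11, 010-00, 01000-, 1010-1, 101110, 110110, 111111}
Coverage chart:
  m0: 0-0000 ←essential
  m5: 000101 ←essential
  m11: -01011,001-11
  m15: 001-11 ←essential
  m16: -10000,0-0000,010-00,01000-
  m17: 01000- ←essential
  m20: 010-00 ←essential
  m41: 1010-1 ←essential
  m43: -01011,1010-1
  m46: 101110 ←essential
  m48: -10000 ←essential
  m54: 110110 ←essential
  m63: 111111 ←essential
Essential: -10000, 0-0000, 000101, 001-11, 010-00, 01000-, 1010-1, 101110, 110110, 111111

10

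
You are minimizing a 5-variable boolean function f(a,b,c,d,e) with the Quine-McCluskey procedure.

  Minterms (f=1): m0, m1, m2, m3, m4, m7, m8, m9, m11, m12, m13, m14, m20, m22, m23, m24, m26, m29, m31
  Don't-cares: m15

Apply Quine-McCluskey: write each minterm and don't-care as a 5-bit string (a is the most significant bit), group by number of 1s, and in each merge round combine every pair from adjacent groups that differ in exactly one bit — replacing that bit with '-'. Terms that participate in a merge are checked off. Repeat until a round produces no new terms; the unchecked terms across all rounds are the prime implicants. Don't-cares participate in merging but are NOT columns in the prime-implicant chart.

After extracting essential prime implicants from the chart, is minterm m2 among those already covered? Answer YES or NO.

Round 0: 00000✓ 00001✓ 00010✓ 00011✓ 00100✓ 00111✓ 01000✓ 01001✓ 01011✓ 01100✓ 01101✓ 01110✓ 01111✓ 10100✓ 10110✓ 10111✓ 11000✓ 11010✓ 11101✓ 11111✓
Round 1: -0100 -0111✓ -1000 -1101✓ -1111✓ 0-000✓ 0-001✓ 0-011✓ 0-100✓ 0-111✓ 00-00✓ 00-11✓ 000-0✓ 000-1✓ 0000-✓ 0001-✓ 01-00✓ 01-01✓ 01-11✓ 010-1✓ 0100-✓ 011-0✓ 011-1✓ 0110-✓ 0111-✓ 1-111✓ 101-0 1011- 110-0 111-1✓
Round 2: --111 -11-1 0--00 0--11 0-0-1 0-00- 000-- 01--1 01-0- 011--
PIs = {--111, -0100, -1000, -11-1, 0--00, 0--11, 0-0-1, 0-00-, 000--, 01--1, 01-0-, 011--, 101-0, 1011-, 110-0}
Coverage chart:
  m0: 0--00,0-00-,000--
  m1: 0-0-1,0-00-,000--
  m2: 000-- ←essential
  m3: 0--11,0-0-1,000--
  m4: -0100,0--00
  m7: --111,0--11
  m8: -1000,0--00,0-00-,01-0-
  m9: 0-0-1,0-00-,01--1,01-0-
  m11: 0--11,0-0-1,01--1
  m12: 0--00,01-0-,011--
  m13: -11-1,01--1,01-0-,011--
  m14: 011-- ←essential
  m20: -0100,101-0
  m22: 101-0,1011-
  m23: --111,1011-
  m24: -1000,110-0
  m26: 110-0 ←essential
  m29: -11-1 ←essential
  m31: --111,-11-1
Essential: -11-1, 000--, 011--, 110-0

YES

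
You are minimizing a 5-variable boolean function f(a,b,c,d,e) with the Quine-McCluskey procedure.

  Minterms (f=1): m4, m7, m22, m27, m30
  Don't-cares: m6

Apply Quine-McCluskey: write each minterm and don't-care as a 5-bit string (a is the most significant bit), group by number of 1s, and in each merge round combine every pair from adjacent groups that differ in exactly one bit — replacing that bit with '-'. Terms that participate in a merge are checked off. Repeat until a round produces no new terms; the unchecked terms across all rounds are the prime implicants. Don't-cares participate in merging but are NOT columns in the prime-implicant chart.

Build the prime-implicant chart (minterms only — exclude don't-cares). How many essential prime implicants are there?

4

size-2^0 implicants → 00100(✓)  00110(✓)  00111(✓)  10110(✓)  11011  11110(✓)
size-2^1 implicants → -0110  001-0  0011-  1-110
Unchecked terms (primes): -0110, 001-0, 0011-, 1-110, 11011
Minterm coverage:
  m4 ⊆ 001-0 [E]
  m7 ⊆ 0011- [E]
  m22 ⊆ -0110,1-110
  m27 ⊆ 11011 [E]
  m30 ⊆ 1-110 [E]
E = {001-0, 0011-, 1-110, 11011}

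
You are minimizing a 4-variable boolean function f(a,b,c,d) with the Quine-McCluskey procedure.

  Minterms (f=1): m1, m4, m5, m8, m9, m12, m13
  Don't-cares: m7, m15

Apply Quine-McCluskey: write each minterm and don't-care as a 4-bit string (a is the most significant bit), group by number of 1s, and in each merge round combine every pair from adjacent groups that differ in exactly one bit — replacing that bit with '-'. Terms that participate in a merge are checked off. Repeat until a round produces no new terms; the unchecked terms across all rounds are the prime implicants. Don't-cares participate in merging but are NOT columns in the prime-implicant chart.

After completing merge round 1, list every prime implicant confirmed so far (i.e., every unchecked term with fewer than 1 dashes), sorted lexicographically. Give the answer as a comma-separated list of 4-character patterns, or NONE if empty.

size-2^0 implicants → 0001(✓)  0100(✓)  0101(✓)  0111(✓)  1000(✓)  1001(✓)  1100(✓)  1101(✓)  1111(✓)
size-2^1 implicants → -001(✓)  -100(✓)  -101(✓)  -111(✓)  0-01(✓)  01-1(✓)  010-(✓)  1-00(✓)  1-01(✓)  100-(✓)  11-1(✓)  110-(✓)
size-2^2 implicants → --01  -1-1  -10-  1-0-
Unchecked terms (primes): --01, -1-1, -10-, 1-0-

NONE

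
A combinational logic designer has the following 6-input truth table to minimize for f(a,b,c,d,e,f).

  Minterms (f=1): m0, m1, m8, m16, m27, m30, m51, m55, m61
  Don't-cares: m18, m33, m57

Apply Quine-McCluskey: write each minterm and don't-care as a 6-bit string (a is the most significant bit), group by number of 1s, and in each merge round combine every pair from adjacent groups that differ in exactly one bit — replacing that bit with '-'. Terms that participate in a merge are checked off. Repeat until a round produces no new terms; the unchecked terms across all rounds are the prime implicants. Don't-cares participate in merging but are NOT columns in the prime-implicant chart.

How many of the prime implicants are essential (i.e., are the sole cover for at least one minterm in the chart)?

Round 0: 000000✓ 000001✓ 001000✓ 010000✓ 010010✓ 011011 011110 100001✓ 110011✓ 110111✓ 111001✓ 111101✓
Round 1: -00001 0-0000 00-000 00000- 0100-0 110-11 111-01
PIs = {-00001, 0-0000, 00-000, 00000-, 0100-0, 011011, 011110, 110-11, 111-01}
Coverage chart:
  m0: 0-0000,00-000,00000-
  m1: -00001,00000-
  m8: 00-000 ←essential
  m16: 0-0000,0100-0
  m27: 011011 ←essential
  m30: 011110 ←essential
  m51: 110-11 ←essential
  m55: 110-11 ←essential
  m61: 111-01 ←essential
Essential: 00-000, 011011, 011110, 110-11, 111-01

5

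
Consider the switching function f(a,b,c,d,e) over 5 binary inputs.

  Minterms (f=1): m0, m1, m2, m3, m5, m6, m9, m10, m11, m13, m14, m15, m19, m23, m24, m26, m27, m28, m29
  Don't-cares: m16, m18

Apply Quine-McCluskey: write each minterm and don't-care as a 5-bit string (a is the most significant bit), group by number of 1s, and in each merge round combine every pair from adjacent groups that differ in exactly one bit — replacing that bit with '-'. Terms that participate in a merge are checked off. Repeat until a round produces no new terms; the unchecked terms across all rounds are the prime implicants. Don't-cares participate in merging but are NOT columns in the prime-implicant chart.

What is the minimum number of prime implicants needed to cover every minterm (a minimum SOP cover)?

8

size-2^0 implicants → 00000(✓)  00001(✓)  00010(✓)  00011(✓)  00101(✓)  00110(✓)  01001(✓)  01010(✓)  01011(✓)  01101(✓)  01110(✓)  01111(✓)  10000(✓)  10010(✓)  10011(✓)  10111(✓)  11000(✓)  11010(✓)  11011(✓)  11100(✓)  11101(✓)
size-2^1 implicants → -0000(✓)  -0010(✓)  -0011(✓)  -1010(✓)  -1011(✓)  -1101  0-001(✓)  0-010(✓)  0-011(✓)  0-101(✓)  0-110(✓)  00-01(✓)  00-10(✓)  000-0(✓)  000-1(✓)  0000-(✓)  0001-(✓)  01-01(✓)  01-10(✓)  01-11(✓)  010-1(✓)  0101-(✓)  011-1(✓)  0111-(✓)  1-000(✓)  1-010(✓)  1-011(✓)  10-11  100-0(✓)  1001-(✓)  11-00  110-0(✓)  1101-(✓)  1110-
size-2^2 implicants → --010(✓)  --011(✓)  -00-0  -001-(✓)  -101-(✓)  0--01  0--10  0-0-1  0-01-(✓)  000--  01--1  01-1-  1-0-0  1-01-(✓)
size-2^3 implicants → --01-
Unchecked terms (primes): --01-, -00-0, -1101, 0--01, 0--10, 0-0-1, 000--, 01--1, 01-1-, 1-0-0, 10-11, 11-00, 1110-
Minterm coverage:
  m0 ⊆ -00-0,000--
  m1 ⊆ 0--01,0-0-1,000--
  m2 ⊆ --01-,-00-0,0--10,000--
  m3 ⊆ --01-,0-0-1,000--
  m5 ⊆ 0--01 [E]
  m6 ⊆ 0--10 [E]
  m9 ⊆ 0--01,0-0-1,01--1
  m10 ⊆ --01-,0--10,01-1-
  m11 ⊆ --01-,0-0-1,01--1,01-1-
  m13 ⊆ -1101,0--01,01--1
  m14 ⊆ 0--10,01-1-
  m15 ⊆ 01--1,01-1-
  m19 ⊆ --01-,10-11
  m23 ⊆ 10-11 [E]
  m24 ⊆ 1-0-0,11-00
  m26 ⊆ --01-,1-0-0
  m27 ⊆ --01- [E]
  m28 ⊆ 11-00,1110-
  m29 ⊆ -1101,1110-
E = {--01-, 0--01, 0--10, 10-11}
Petrick residual → -00-0, -1101, 01--1, 11-00
Cover = c'd + b'c'e' + bcd'e + a'd'e + a'de' + a'be + ab'de + abd'e'  |cover|=8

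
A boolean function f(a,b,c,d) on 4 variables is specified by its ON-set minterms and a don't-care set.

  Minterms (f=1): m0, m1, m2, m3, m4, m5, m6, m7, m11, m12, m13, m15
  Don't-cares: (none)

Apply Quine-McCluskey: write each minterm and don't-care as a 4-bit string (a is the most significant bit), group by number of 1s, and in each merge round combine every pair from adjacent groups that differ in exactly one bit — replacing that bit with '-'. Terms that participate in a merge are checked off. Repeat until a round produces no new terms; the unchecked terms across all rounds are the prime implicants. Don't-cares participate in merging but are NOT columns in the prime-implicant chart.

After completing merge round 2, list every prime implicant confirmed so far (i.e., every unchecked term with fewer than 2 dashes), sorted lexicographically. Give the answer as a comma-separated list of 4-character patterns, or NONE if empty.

size-2^0 implicants → 0000(✓)  0001(✓)  0010(✓)  0011(✓)  0100(✓)  0101(✓)  0110(✓)  0111(✓)  1011(✓)  1100(✓)  1101(✓)  1111(✓)
size-2^1 implicants → -011(✓)  -100(✓)  -101(✓)  -111(✓)  0-00(✓)  0-01(✓)  0-10(✓)  0-11(✓)  00-0(✓)  00-1(✓)  000-(✓)  001-(✓)  01-0(✓)  01-1(✓)  010-(✓)  011-(✓)  1-11(✓)  11-1(✓)  110-(✓)
size-2^2 implicants → --11  -1-1  -10-  0--0(✓)  0--1(✓)  0-0-(✓)  0-1-(✓)  00--(✓)  01--(✓)
size-2^3 implicants → 0---
Unchecked terms (primes): --11, -1-1, -10-, 0---

NONE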